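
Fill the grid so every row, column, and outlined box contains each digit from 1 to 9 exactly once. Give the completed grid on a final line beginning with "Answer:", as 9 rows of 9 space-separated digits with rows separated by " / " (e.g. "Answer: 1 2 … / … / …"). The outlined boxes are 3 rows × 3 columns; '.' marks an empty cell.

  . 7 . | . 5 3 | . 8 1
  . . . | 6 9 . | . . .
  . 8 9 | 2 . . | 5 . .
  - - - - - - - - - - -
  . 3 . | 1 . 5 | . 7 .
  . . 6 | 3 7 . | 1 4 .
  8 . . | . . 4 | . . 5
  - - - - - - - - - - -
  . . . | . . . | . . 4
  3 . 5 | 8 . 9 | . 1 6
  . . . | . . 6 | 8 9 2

Step 1. [r2c3∈{1,2,3,4}] in col 3, 3 fits only at r2c3 ⇒ r2c3=3.
Step 2. [r2c8∈{2}] nothing but 2 survives at r2c8, so r2c8=2.
Step 3. [r1c4∈{4}] r1c4 is down to just 4. So r1c4=4.
Step 4. [r3c1∈{1,4,6}] row 3 places 4 nowhere but r3c1 ⇒ r3c1=4.
Step 5. [r1c3∈{2}] r1c3's peers cover all but 2. So r1c3=2.
Step 6. [r3c5∈{1}] nothing but 1 survives at r3c5, so r3c5=1.
Step 7. [r7c6∈{1,2,7}] 1 has one home in col 6: r7c6. So r7c6=1.
Step 8. [r5c6∈{2,8}] col 6 places 2 nowhere but r5c6 ⇒ r5c6=2.
Step 9. [r6c5∈{6}] r6c5 is down to just 6. So r6c5=6.
Step 10. [r1c7∈{6,9}] in row 1, 9 fits only at r1c7 ⇒ r1c7=9.
Step 11. [r7c2∈{2,6,9}] in col 2, 6 fits only at r7c2 ⇒ r7c2=6.
Step 12. [r7c1∈{2,7,9}] r7c1 is the only open cell in row 7 admitting 9 ⇒ r7c1=9.
Step 13. [r9c1∈{1,7}] col 1 places 7 nowhere but r9c1, so r9c1=7.
Step 14. [r8c2∈{2,4}] across box 7, 2 lands solely at r8c2. So r8c2=2.
Step 15. [r6c8∈{3}] r6c8 is down to just 3 ⇒ r6c8=3.
Step 16. [r9c2∈{1,4}] r9c2 is the only open cell in col 2 admitting 4, so r9c2=4.
Step 17. [r2c9∈{7}] r2c9 has the single candidate 7, so r2c9=7.
Step 18. [r5c1∈{5}] only 5 remains possible at r5c1, so r5c1=5.
Step 19. [r5c2∈{9}] r5c2 is down to just 9 ⇒ r5c2=9.
Step 20. [r7c7∈{3,7}] col 7 places 3 nowhere but r7c7, so r7c7=3.
Step 21. [r6c2∈{1}] only 1 remains possible at r6c2 ⇒ r6c2=1.
Step 22. [r7c4∈{5,7}] row 7 places 7 nowhere but r7c4, so r7c4=7.
Step 23. [r4c1∈{2}] only 2 remains possible at r4c1 ⇒ r4c1=2.
Step 24. [r5c9∈{8}] r5c9 has the single candidate 8. So r5c9=8.
Step 25. [r6c7∈{2}] only 2 remains possible at r6c7, so r6c7=2.
Step 26. [r4c5∈{8}] r4c5 is down to just 8, so r4c5=8.
Step 27. [r4c3∈{4}] nothing but 4 survives at r4c3. So r4c3=4.
Step 28. [r8c7∈{7}] nothing but 7 survives at r8c7. So r8c7=7.
Step 29. [r9c4∈{5}] only 5 remains possible at r9c4 ⇒ r9c4=5.
Step 30. [r7c8∈{5}] nothing but 5 survives at r7c8. So r7c8=5.
Step 31. [r2c6∈{8}] r2c6 has the single candidate 8 ⇒ r2c6=8.
Step 32. [r2c2∈{5}] r2c2 is down to just 5, so r2c2=5.
Step 33. [r4c7∈{6}] r4c7 has the single candidate 6, so r4c7=6.
Step 34. [r9c5∈{3}] r9c5's peers cover all but 3 ⇒ r9c5=3.
Step 35. [r4c9∈{9}] only 9 remains possible at r4c9. So r4c9=9.
Step 36. [r8c5∈{4}] r8c5 has the single candidate 4 ⇒ r8c5=4.
Step 37. [r7c5∈{2}] r7c5's peers cover all but 2 ⇒ r7c5=2.
Step 38. [r9c3∈{1}] r9c3 is down to just 1. So r9c3=1.
Step 39. [r3c9∈{3}] only 3 remains possible at r3c9. So r3c9=3.
Step 40. [r2c1∈{1}] r2c1's peers cover all but 1 ⇒ r2c1=1.
Step 41. [r3c6∈{7}] only 7 remains possible at r3c6. So r3c6=7.
Step 42. [r7c3∈{8}] r7c3 has the single candidate 8. So r7c3=8.
Step 43. [r1c1∈{6}] only 6 remains possible at r1c1 ⇒ r1c1=6.
Step 44. [r2c7∈{4}] only 4 remains possible at r2c7, so r2c7=4.
Step 45. [r3c8∈{6}] r3c8 has the single candidate 6 ⇒ r3c8=6.
Step 46. [r6c4∈{9}] r6c4 has the single candidate 9 ⇒ r6c4=9.
Step 47. [r6c3∈{7}] r6c3 is down to just 7. So r6c3=7.

Answer: 6 7 2 4 5 3 9 8 1 / 1 5 3 6 9 8 4 2 7 / 4 8 9 2 1 7 5 6 3 / 2 3 4 1 8 5 6 7 9 / 5 9 6 3 7 2 1 4 8 / 8 1 7 9 6 4 2 3 5 / 9 6 8 7 2 1 3 5 4 / 3 2 5 8 4 9 7 1 6 / 7 4 1 5 3 6 8 9 2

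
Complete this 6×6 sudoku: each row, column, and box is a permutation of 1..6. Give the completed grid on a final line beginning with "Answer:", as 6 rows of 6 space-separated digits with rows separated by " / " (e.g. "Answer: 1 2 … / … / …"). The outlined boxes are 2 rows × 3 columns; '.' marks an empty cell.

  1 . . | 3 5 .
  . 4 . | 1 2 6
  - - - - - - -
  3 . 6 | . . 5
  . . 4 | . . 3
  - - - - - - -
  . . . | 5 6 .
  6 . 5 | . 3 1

Step 1. [r6c2∈{2}] r6c2 has the single candidate 2. So r6c2=2.
Step 2. [r3c2∈{1}] r3c2 is down to just 1 ⇒ r3c2=1.
Step 3. [r3c4∈{2,4}] across row 3, 2 lands solely at r3c4. So r3c4=2.
Step 4. [r5c3∈{1,3}] 1 has one home in row 5: r5c3 ⇒ r5c3=1.
Step 5. [r5c6∈{2,4}] r5c6 is the only open cell in row 5 admitting 2. So r5c6=2.
Step 6. [r4c1∈{2,5}] row 4 places 2 nowhere but r4c1 ⇒ r4c1=2.
Step 7. [r1c3∈{2}] r1c3's peers cover all but 2, so r1c3=2.
Step 8. [r2c1∈{5}] r2c1 is down to just 5, so r2c1=5.
Step 9. [r6c4∈{4}] only 4 remains possible at r6c4. So r6c4=4.
Step 10. [r1c2∈{6}] only 6 remains possible at r1c2, so r1c2=6.
Step 11. [r2c3∈{3}] nothing but 3 survives at r2c3 ⇒ r2c3=3.
Step 12. [r5c1∈{4}] only 4 remains possible at r5c1, so r5c1=4.
Step 13. [r1c6∈{4}] only 4 remains possible at r1c6. So r1c6=4.
Step 14. [r3c5∈{4}] nothing but 4 survives at r3c5 ⇒ r3c5=4.
Step 15. [r4c4∈{6}] r4c4's peers cover all but 6, so r4c4=6.
Step 16. [r4c5∈{1}] r4c5 is down to just 1, so r4c5=1.
Step 17. [r4c2∈{5}] r4c2 has the single candidate 5, so r4c2=5.
Step 18. [r5c2∈{3}] r5c2 is down to just 3. So r5c2=3.

Answer: 1 6 2 3 5 4 / 5 4 3 1 2 6 / 3 1 6 2 4 5 / 2 5 4 6 1 3 / 4 3 1 5 6 2 / 6 2 5 4 3 1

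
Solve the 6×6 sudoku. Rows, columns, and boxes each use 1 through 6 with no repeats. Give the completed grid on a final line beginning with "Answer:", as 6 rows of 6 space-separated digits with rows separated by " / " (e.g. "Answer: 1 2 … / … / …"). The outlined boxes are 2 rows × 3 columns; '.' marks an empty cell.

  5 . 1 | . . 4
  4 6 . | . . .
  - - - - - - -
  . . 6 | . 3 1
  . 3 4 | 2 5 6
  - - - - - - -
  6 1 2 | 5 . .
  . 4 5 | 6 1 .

Step 1. [r1c4∈{3}] r1c4 has the single candidate 3 ⇒ r1c4=3.
Step 2. [r1c2∈{2}] only 2 remains possible at r1c2 ⇒ r1c2=2.
Step 3. [r6c6∈{2,3}] in row 6, 2 fits only at r6c6 ⇒ r6c6=2.
Step 4. [r5c5∈{4}] nothing but 4 survives at r5c5. So r5c5=4.
Step 5. [r5c6∈{3}] r5c6 has the single candidate 3 ⇒ r5c6=3.
Step 6. [r3c1∈{2}] r3c1's peers cover all but 2. So r3c1=2.
Step 7. [r2c6∈{5}] r2c6's peers cover all but 5, so r2c6=5.
Step 8. [r1c5∈{6}] only 6 remains possible at r1c5, so r1c5=6.
Step 9. [r3c4∈{4}] r3c4's peers cover all but 4, so r3c4=4.
Step 10. [r6c1∈{3}] r6c1 is down to just 3. So r6c1=3.
Step 11. [r3c2∈{5}] r3c2's peers cover all but 5 ⇒ r3c2=5.
Step 12. [r2c5∈{2}] only 2 remains possible at r2c5, so r2c5=2.
Step 13. [r2c4∈{1}] nothing but 1 survives at r2c4. So r2c4=1.
Step 14. [r2c3∈{3}] r2c3's peers cover all but 3. So r2c3=3.
Step 15. [r4c1∈{1}] r4c1's peers cover all but 1 ⇒ r4c1=1.

Answer: 5 2 1 3 6 4 / 4 6 3 1 2 5 / 2 5 6 4 3 1 / 1 3 4 2 5 6 / 6 1 2 5 4 3 / 3 4 5 6 1 2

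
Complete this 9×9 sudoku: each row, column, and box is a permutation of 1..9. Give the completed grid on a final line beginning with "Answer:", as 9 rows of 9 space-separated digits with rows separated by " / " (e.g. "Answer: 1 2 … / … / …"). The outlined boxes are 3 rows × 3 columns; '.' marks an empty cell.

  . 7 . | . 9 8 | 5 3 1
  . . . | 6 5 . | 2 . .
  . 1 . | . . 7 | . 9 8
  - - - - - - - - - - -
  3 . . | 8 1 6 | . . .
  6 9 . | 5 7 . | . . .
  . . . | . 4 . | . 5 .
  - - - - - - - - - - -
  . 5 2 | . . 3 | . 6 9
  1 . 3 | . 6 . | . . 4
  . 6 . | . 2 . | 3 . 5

Step 1. [r8c2∈{8}] r8c2 is down to just 8, so r8c2=8.
Step 2. [r8c7∈{7}] nothing but 7 survives at r8c7, so r8c7=7.
Step 3. [r6c2∈{2}] r6c2 is down to just 2. So r6c2=2.
Step 4. [r4c2∈{4}] only 4 remains possible at r4c2. So r4c2=4.
Step 5. [r6c6∈{9}] only 9 remains possible at r6c6, so r6c6=9.
Step 6. [r2c9∈{7}] r2c9 has the single candidate 7. So r2c9=7.
Step 7. [r2c8∈{4}] nothing but 4 survives at r2c8 ⇒ r2c8=4.
Step 8. [r9c6∈{1,4}] col 6 places 4 nowhere but r9c6. So r9c6=4.
Step 9. [r4c9∈{2}] nothing but 2 survives at r4c9, so r4c9=2.
Step 10. [r7c1∈{4,7}] 4 has one home in row 7: r7c1, so r7c1=4.
Step 11. [r9c8∈{1,8}] 8 has one home in row 9: r9c8. So r9c8=8.
Step 12. [r7c7∈{1}] only 1 remains possible at r7c7. So r7c7=1.
Step 13. [r6c3∈{1,7,8}] r6c3 is the only open cell in row 6 admitting 1 ⇒ r6c3=1.
Step 14. [r5c3∈{8}] nothing but 8 survives at r5c3. So r5c3=8.
Step 15. [r6c4∈{3}] r6c4's peers cover all but 3 ⇒ r6c4=3.
Step 16. [r3c7∈{6}] r3c7's peers cover all but 6 ⇒ r3c7=6.
Step 17. [r2c3∈{9}] nothing but 9 survives at r2c3. So r2c3=9.
Step 18. [r9c3∈{7}] r9c3 has the single candidate 7 ⇒ r9c3=7.
Step 19. [r1c1∈{2}] r1c1 has the single candidate 2. So r1c1=2.
Step 20. [r1c4∈{4}] only 4 remains possible at r1c4 ⇒ r1c4=4.
Step 21. [r3c1∈{5}] r3c1 is down to just 5 ⇒ r3c1=5.
Step 22. [r9c4∈{1,9}] row 9 places 1 nowhere but r9c4 ⇒ r9c4=1.
Step 23. [r3c3∈{4}] r3c3 has the single candidate 4, so r3c3=4.
Step 24. [r3c4∈{2}] r3c4 is down to just 2. So r3c4=2.
Step 25. [r4c8∈{7}] r4c8 has the single candidate 7 ⇒ r4c8=7.
Step 26. [r5c7∈{4}] nothing but 4 survives at r5c7 ⇒ r5c7=4.
Step 27. [r4c3∈{5}] nothing but 5 survives at r4c3, so r4c3=5.
Step 28. [r7c4∈{7}] r7c4 is down to just 7. So r7c4=7.
Step 29. [r5c6∈{2}] r5c6's peers cover all but 2, so r5c6=2.
Step 30. [r3c5∈{3}] only 3 remains possible at r3c5, so r3c5=3.
Step 31. [r7c5∈{8}] r7c5 has the single candidate 8 ⇒ r7c5=8.
Step 32. [r8c6∈{5}] nothing but 5 survives at r8c6, so r8c6=5.
Step 33. [r2c1∈{8}] nothing but 8 survives at r2c1. So r2c1=8.
Step 34. [r8c8∈{2}] only 2 remains possible at r8c8 ⇒ r8c8=2.
Step 35. [r1c3∈{6}] only 6 remains possible at r1c3. So r1c3=6.
Step 36. [r5c9∈{3}] r5c9 is down to just 3 ⇒ r5c9=3.
Step 37. [r6c1∈{7}] r6c1 is down to just 7, so r6c1=7.
Step 38. [r2c6∈{1}] r2c6's peers cover all but 1. So r2c6=1.
Step 39. [r9c1∈{9}] nothing but 9 survives at r9c1 ⇒ r9c1=9.
Step 40. [r6c9∈{6}] r6c9 has the single candidate 6 ⇒ r6c9=6.
Step 41. [r5c8∈{1}] r5c8 is down to just 1, so r5c8=1.
Step 42. [r4c7∈{9}] r4c7 has the single candidate 9. So r4c7=9.
Step 43. [r8c4∈{9}] r8c4 is down to just 9, so r8c4=9.
Step 44. [r2c2∈{3}] only 3 remains possible at r2c2. So r2c2=3.
Step 45. [r6c7∈{8}] r6c7 is down to just 8, so r6c7=8.

Answer: 2 7 6 4 9 8 5 3 1 / 8 3 9 6 5 1 2 4 7 / 5 1 4 2 3 7 6 9 8 / 3 4 5 8 1 6 9 7 2 / 6 9 8 5 7 2 4 1 3 / 7 2 1 3 4 9 8 5 6 / 4 5 2 7 8 3 1 6 9 / 1 8 3 9 6 5 7 2 4 / 9 6 7 1 2 4 3 8 5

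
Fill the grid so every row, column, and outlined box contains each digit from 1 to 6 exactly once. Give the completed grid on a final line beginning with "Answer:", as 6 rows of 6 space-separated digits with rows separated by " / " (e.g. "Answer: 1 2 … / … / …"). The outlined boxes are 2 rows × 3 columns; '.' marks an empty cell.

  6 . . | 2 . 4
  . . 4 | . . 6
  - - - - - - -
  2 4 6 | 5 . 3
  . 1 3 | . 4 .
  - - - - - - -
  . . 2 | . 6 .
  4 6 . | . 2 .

Step 1. [r6c4∈{1,3}] 3 has one home in row 6: r6c4 ⇒ r6c4=3.
Step 2. [r2c4∈{1}] r2c4 has the single candidate 1, so r2c4=1.
Step 3. [r5c1∈{1,3,5}] in col 1, 1 fits only at r5c1, so r5c1=1.
Step 4. [r2c1∈{3,5}] r2c1 is the only open cell in col 1 admitting 3 ⇒ r2c1=3.
Step 5. [r1c2∈{5}] r1c2 is down to just 5, so r1c2=5.
Step 6. [r6c6∈{1,5}] across row 6, 1 lands solely at r6c6, so r6c6=1.
Step 7. [r5c2∈{3}] r5c2 has the single candidate 3, so r5c2=3.
Step 8. [r4c6∈{2}] r4c6 has the single candidate 2. So r4c6=2.
Step 9. [r3c5∈{1}] r3c5 is down to just 1 ⇒ r3c5=1.
Step 10. [r1c3∈{1}] only 1 remains possible at r1c3 ⇒ r1c3=1.
Step 11. [r2c2∈{2}] r2c2 has the single candidate 2 ⇒ r2c2=2.
Step 12. [r4c4∈{6}] only 6 remains possible at r4c4. So r4c4=6.
Step 13. [r5c6∈{5}] nothing but 5 survives at r5c6, so r5c6=5.
Step 14. [r6c3∈{5}] nothing but 5 survives at r6c3, so r6c3=5.
Step 15. [r2c5∈{5}] r2c5 has the single candidate 5 ⇒ r2c5=5.
Step 16. [r5c4∈{4}] only 4 remains possible at r5c4, so r5c4=4.
Step 17. [r4c1∈{5}] nothing but 5 survives at r4c1 ⇒ r4c1=5.
Step 18. [r1c5∈{3}] r1c5 has the single candidate 3. So r1c5=3.

Answer: 6 5 1 2 3 4 / 3 2 4 1 5 6 / 2 4 6 5 1 3 / 5 1 3 6 4 2 / 1 3 2 4 6 5 / 4 6 5 3 2 1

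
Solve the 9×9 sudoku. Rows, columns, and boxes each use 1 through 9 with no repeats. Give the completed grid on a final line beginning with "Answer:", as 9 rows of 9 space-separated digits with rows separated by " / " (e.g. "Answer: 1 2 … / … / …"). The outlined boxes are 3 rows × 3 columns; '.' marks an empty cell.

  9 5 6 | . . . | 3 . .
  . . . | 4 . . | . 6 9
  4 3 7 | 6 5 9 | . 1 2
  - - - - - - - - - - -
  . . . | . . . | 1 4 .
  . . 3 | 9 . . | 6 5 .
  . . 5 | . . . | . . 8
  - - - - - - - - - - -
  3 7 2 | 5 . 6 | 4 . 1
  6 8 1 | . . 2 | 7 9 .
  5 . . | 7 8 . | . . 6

Step 1. [r9c6∈{1,3,4}] 1 has one home in row 9: r9c6, so r9c6=1.
Step 2. [r5c9∈{7}] only 7 remains possible at r5c9. So r5c9=7.
Step 3. [r4c9∈{3}] r4c9 has the single candidate 3. So r4c9=3.
Step 4. [r6c8∈{2}] only 2 remains possible at r6c8, so r6c8=2.
Step 5. [r2c3∈{8}] r2c3 is down to just 8, so r2c3=8.
Step 6. [r8c5∈{3,4}] row 8 places 4 nowhere but r8c5, so r8c5=4.
Step 7. [r4c3∈{9}] r4c3's peers cover all but 9 ⇒ r4c3=9.
Step 8. [r1c8∈{7,8}] in col 8, 7 fits only at r1c8, so r1c8=7.
Step 9. [r1c6∈{8}] r1c6's peers cover all but 8 ⇒ r1c6=8.
Step 10. [r5c1∈{1,2,8}] row 5 places 8 nowhere but r5c1, so r5c1=8.
Step 11. [r5c6∈{4}] r5c6's peers cover all but 4. So r5c6=4.
Step 12. [r6c2∈{1,4,6}] 4 has one home in row 6: r6c2, so r6c2=4.
Step 13. [r6c5∈{1,3,6,7}] row 6 places 6 nowhere but r6c5 ⇒ r6c5=6.
Step 14. [r2c5∈{1,2,3,7}] 3 has one home in col 5: r2c5, so r2c5=3.
Step 15. [r4c5∈{2,7}] 7 has one home in col 5: r4c5, so r4c5=7.
Step 16. [r4c1∈{2}] r4c1 is down to just 2. So r4c1=2.
Step 17. [r5c2∈{1}] only 1 remains possible at r5c2. So r5c2=1.
Step 18. [r1c5∈{1,2}] 1 has one home in col 5: r1c5, so r1c5=1.
Step 19. [r6c6∈{3}] r6c6 is down to just 3. So r6c6=3.
Step 20. [r9c3∈{4}] r9c3 has the single candidate 4 ⇒ r9c3=4.
Step 21. [r1c9∈{4}] only 4 remains possible at r1c9. So r1c9=4.
Step 22. [r9c7∈{2}] r9c7 has the single candidate 2. So r9c7=2.
Step 23. [r3c7∈{8}] nothing but 8 survives at r3c7 ⇒ r3c7=8.
Step 24. [r1c4∈{2}] nothing but 2 survives at r1c4, so r1c4=2.
Step 25. [r5c5∈{2}] r5c5's peers cover all but 2. So r5c5=2.
Step 26. [r4c2∈{6}] r4c2 has the single candidate 6 ⇒ r4c2=6.
Step 27. [r4c6∈{5}] r4c6's peers cover all but 5, so r4c6=5.
Step 28. [r2c1∈{1}] only 1 remains possible at r2c1. So r2c1=1.
Step 29. [r4c4∈{8}] r4c4's peers cover all but 8. So r4c4=8.
Step 30. [r7c5∈{9}] r7c5 is down to just 9. So r7c5=9.
Step 31. [r9c2∈{9}] nothing but 9 survives at r9c2. So r9c2=9.
Step 32. [r8c4∈{3}] only 3 remains possible at r8c4. So r8c4=3.
Step 33. [r7c8∈{8}] r7c8 has the single candidate 8 ⇒ r7c8=8.
Step 34. [r6c4∈{1}] r6c4 is down to just 1, so r6c4=1.
Step 35. [r6c7∈{9}] nothing but 9 survives at r6c7, so r6c7=9.
Step 36. [r2c7∈{5}] r2c7 has the single candidate 5, so r2c7=5.
Step 37. [r6c1∈{7}] r6c1 is down to just 7. So r6c1=7.
Step 38. [r9c8∈{3}] r9c8 has the single candidate 3, so r9c8=3.
Step 39. [r2c2∈{2}] r2c2's peers cover all but 2. So r2c2=2.
Step 40. [r2c6∈{7}] r2c6's peers cover all but 7, so r2c6=7.
Step 41. [r8c9∈{5}] r8c9's peers cover all but 5 ⇒ r8c9=5.

Answer: 9 5 6 2 1 8 3 7 4 / 1 2 8 4 3 7 5 6 9 / 4 3 7 6 5 9 8 1 2 / 2 6 9 8 7 5 1 4 3 / 8 1 3 9 2 4 6 5 7 / 7 4 5 1 6 3 9 2 8 / 3 7 2 5 9 6 4 8 1 / 6 8 1 3 4 2 7 9 5 / 5 9 4 7 8 1 2 3 6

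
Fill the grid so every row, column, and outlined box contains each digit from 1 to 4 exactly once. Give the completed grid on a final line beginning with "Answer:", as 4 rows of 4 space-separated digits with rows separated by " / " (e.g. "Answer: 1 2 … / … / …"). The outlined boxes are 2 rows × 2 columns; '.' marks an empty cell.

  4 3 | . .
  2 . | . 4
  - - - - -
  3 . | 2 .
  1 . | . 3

Step 1. [r1c3∈{1}] nothing but 1 survives at r1c3 ⇒ r1c3=1.
Step 2. [r3c2∈{4}] only 4 remains possible at r3c2. So r3c2=4.
Step 3. [r4c2∈{2}] r4c2's peers cover all but 2. So r4c2=2.
Step 4. [r2c2∈{1}] only 1 remains possible at r2c2, so r2c2=1.
Step 5. [r3c4∈{1}] only 1 remains possible at r3c4. So r3c4=1.
Step 6. [r2c3∈{3}] nothing but 3 survives at r2c3. So r2c3=3.
Step 7. [r4c3∈{4}] nothing but 4 survives at r4c3 ⇒ r4c3=4.
Step 8. [r1c4∈{2}] r1c4's peers cover all but 2 ⇒ r1c4=2.

Answer: 4 3 1 2 / 2 1 3 4 / 3 4 2 1 / 1 2 4 3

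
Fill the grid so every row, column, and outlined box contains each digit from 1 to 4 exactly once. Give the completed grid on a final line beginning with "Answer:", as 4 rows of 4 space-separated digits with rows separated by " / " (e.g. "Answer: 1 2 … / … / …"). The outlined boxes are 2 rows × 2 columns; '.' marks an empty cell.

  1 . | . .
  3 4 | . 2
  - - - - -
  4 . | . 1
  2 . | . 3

Step 1. [r4c3∈{4}] r4c3 is down to just 4. So r4c3=4.
Step 2. [r3c2∈{3}] nothing but 3 survives at r3c2. So r3c2=3.
Step 3. [r1c3∈{3}] r1c3 is down to just 3 ⇒ r1c3=3.
Step 4. [r1c4∈{4}] r1c4's peers cover all but 4, so r1c4=4.
Step 5. [r1c2∈{2}] r1c2 has the single candidate 2, so r1c2=2.
Step 6. [r3c3∈{2}] only 2 remains possible at r3c3. So r3c3=2.
Step 7. [r4c2∈{1}] r4c2 is down to just 1. So r4c2=1.
Step 8. [r2c3∈{1}] r2c3's peers cover all but 1. So r2c3=1.

Answer: 1 2 3 4 / 3 4 1 2 / 4 3 2 1 / 2 1 4 3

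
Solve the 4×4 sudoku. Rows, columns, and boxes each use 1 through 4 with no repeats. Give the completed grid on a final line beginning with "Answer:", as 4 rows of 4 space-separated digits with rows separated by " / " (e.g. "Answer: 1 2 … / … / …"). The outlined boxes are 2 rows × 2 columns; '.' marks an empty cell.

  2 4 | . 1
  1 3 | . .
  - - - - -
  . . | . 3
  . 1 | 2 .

Step 1. [r4c4∈{4}] r4c4's peers cover all but 4 ⇒ r4c4=4.
Step 2. [r3c3∈{1}] only 1 remains possible at r3c3 ⇒ r3c3=1.
Step 3. [r2c3∈{4}] r2c3's peers cover all but 4, so r2c3=4.
Step 4. [r1c3∈{3}] r1c3 has the single candidate 3. So r1c3=3.
Step 5. [r3c1∈{4}] r3c1 is down to just 4. So r3c1=4.
Step 6. [r4c1∈{3}] r4c1 has the single candidate 3, so r4c1=3.
Step 7. [r2c4∈{2}] r2c4 is down to just 2, so r2c4=2.
Step 8. [r3c2∈{2}] r3c2's peers cover all but 2, so r3c2=2.

Answer: 2 4 3 1 / 1 3 4 2 / 4 2 1 3 / 3 1 2 4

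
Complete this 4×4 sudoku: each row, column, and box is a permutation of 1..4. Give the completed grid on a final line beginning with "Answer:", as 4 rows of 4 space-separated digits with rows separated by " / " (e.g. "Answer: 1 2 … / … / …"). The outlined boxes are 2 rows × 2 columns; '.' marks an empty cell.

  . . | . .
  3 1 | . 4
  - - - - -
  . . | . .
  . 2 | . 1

Step 1. [r4c3∈{3,4}] across row 4, 3 lands solely at r4c3 ⇒ r4c3=3.
Step 2. [r4c1∈{4}] nothing but 4 survives at r4c1. So r4c1=4.
Step 3. [r2c3∈{2}] r2c3 is down to just 2. So r2c3=2.
Step 4. [r1c4∈{3}] r1c4 has the single candidate 3 ⇒ r1c4=3.
Step 5. [r3c4∈{2}] nothing but 2 survives at r3c4. So r3c4=2.
Step 6. [r3c2∈{3}] r3c2 is down to just 3 ⇒ r3c2=3.
Step 7. [r3c1∈{1}] r3c1 has the single candidate 1 ⇒ r3c1=1.
Step 8. [r1c3∈{1}] r1c3's peers cover all but 1. So r1c3=1.
Step 9. [r3c3∈{4}] r3c3 is down to just 4 ⇒ r3c3=4.
Step 10. [r1c1∈{2}] r1c1's peers cover all but 2, so r1c1=2.
Step 11. [r1c2∈{4}] r1c2 is down to just 4, so r1c2=4.

Answer: 2 4 1 3 / 3 1 2 4 / 1 3 4 2 / 4 2 3 1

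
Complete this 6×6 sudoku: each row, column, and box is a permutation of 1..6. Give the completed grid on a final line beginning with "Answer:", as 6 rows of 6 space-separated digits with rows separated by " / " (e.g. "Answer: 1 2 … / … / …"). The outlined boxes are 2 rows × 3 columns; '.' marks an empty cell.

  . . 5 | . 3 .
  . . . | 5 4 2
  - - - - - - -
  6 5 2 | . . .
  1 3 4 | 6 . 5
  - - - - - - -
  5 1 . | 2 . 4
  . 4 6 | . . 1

Step 1. [r2c1∈{3}] nothing but 3 survives at r2c1, so r2c1=3.
Step 2. [r3c4∈{1,3,4}] row 3 places 4 nowhere but r3c4 ⇒ r3c4=4.
Step 3. [r1c2∈{2,6}] across col 2, 2 lands solely at r1c2, so r1c2=2.
Step 4. [r1c6∈{6}] only 6 remains possible at r1c6. So r1c6=6.
Step 5. [r5c5∈{6}] r5c5 has the single candidate 6 ⇒ r5c5=6.
Step 6. [r2c2∈{6}] only 6 remains possible at r2c2. So r2c2=6.
Step 7. [r4c5∈{2}] r4c5's peers cover all but 2, so r4c5=2.
Step 8. [r1c1∈{4}] r1c1 is down to just 4, so r1c1=4.
Step 9. [r6c5∈{5}] r6c5 has the single candidate 5 ⇒ r6c5=5.
Step 10. [r3c5∈{1}] r3c5 has the single candidate 1. So r3c5=1.
Step 11. [r1c4∈{1}] nothing but 1 survives at r1c4 ⇒ r1c4=1.
Step 12. [r6c1∈{2}] r6c1 has the single candidate 2. So r6c1=2.
Step 13. [r2c3∈{1}] only 1 remains possible at r2c3. So r2c3=1.
Step 14. [r6c4∈{3}] r6c4's peers cover all but 3, so r6c4=3.
Step 15. [r3c6∈{3}] r3c6 is down to just 3. So r3c6=3.
Step 16. [r5c3∈{3}] r5c3 is down to just 3, so r5c3=3.

Answer: 4 2 5 1 3 6 / 3 6 1 5 4 2 / 6 5 2 4 1 3 / 1 3 4 6 2 5 / 5 1 3 2 6 4 / 2 4 6 3 5 1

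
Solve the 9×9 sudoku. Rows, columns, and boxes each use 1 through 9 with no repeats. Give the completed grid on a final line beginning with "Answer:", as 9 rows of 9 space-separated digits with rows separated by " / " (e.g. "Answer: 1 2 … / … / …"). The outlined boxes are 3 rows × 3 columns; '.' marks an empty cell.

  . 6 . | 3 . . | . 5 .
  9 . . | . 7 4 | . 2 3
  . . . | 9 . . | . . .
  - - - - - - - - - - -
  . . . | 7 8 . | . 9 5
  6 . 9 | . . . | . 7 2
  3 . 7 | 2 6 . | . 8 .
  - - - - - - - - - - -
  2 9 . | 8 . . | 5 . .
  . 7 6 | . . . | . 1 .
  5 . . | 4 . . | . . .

Step 1. [r5c2∈{1,4,5,8}] row 5 places 8 nowhere but r5c2, so r5c2=8.
Step 2. [r4c7∈{1,3,4,6}] across row 4, 6 lands solely at r4c7 ⇒ r4c7=6.
Step 3. [r5c7∈{1,3,4}] 3 has one home in box 6: r5c7 ⇒ r5c7=3.
Step 4. [r6c2∈{1,4,5}] in box 4, 5 fits only at r6c2 ⇒ r6c2=5.
Step 5. [r2c2∈{1}] nothing but 1 survives at r2c2. So r2c2=1.
Step 6. [r2c7∈{8}] r2c7 is down to just 8 ⇒ r2c7=8.
Step 7. [r9c2∈{3}] nothing but 3 survives at r9c2, so r9c2=3.
Step 8. [r9c8∈{6}] r9c8 is down to just 6. So r9c8=6.
Step 9. [r3c8∈{4}] r3c8's peers cover all but 4 ⇒ r3c8=4.
Step 10. [r3c2∈{2}] r3c2 has the single candidate 2. So r3c2=2.
Step 11. [r5c4∈{1,5}] col 4 places 1 nowhere but r5c4 ⇒ r5c4=1.
Step 12. [r7c6∈{1,3,6,7}] in row 7, 6 fits only at r7c6 ⇒ r7c6=6.
Step 13. [r9c6∈{1,2,7,9}] in col 6, 7 fits only at r9c6. So r9c6=7.
Step 14. [r7c9∈{4,7}] 7 has one home in row 7: r7c9 ⇒ r7c9=7.
Step 15. [r7c3∈{1,4}] r7c3 is the only open cell in row 7 admitting 4, so r7c3=4.
Step 16. [r1c3∈{8}] r1c3 has the single candidate 8 ⇒ r1c3=8.
Step 17. [r7c5∈{1,3}] row 7 places 1 nowhere but r7c5, so r7c5=1.
Step 18. [r3c5∈{5}] nothing but 5 survives at r3c5 ⇒ r3c5=5.
Step 19. [r8c5∈{2,3,9}] col 5 places 3 nowhere but r8c5, so r8c5=3.
Step 20. [r9c5∈{2,9}] in col 5, 9 fits only at r9c5. So r9c5=9.
Step 21. [r8c6∈{2,5}] 2 has one home in box 8: r8c6 ⇒ r8c6=2.
Step 22. [r1c6∈{1}] r1c6 is down to just 1 ⇒ r1c6=1.
Step 23. [r1c1∈{4,7}] r1c1 is the only open cell in row 1 admitting 4 ⇒ r1c1=4.
Step 24. [r1c7∈{7,9}] in row 1, 7 fits only at r1c7 ⇒ r1c7=7.
Step 25. [r8c7∈{4,9}] r8c7 is the only open cell in col 7 admitting 9. So r8c7=9.
Step 26. [r8c9∈{4,8}] r8c9 is the only open cell in row 8 admitting 4, so r8c9=4.
Step 27. [r6c9∈{1}] nothing but 1 survives at r6c9 ⇒ r6c9=1.
Step 28. [r9c3∈{1}] nothing but 1 survives at r9c3 ⇒ r9c3=1.
Step 29. [r2c3∈{5}] r2c3 has the single candidate 5, so r2c3=5.
Step 30. [r3c6∈{8}] r3c6's peers cover all but 8 ⇒ r3c6=8.
Step 31. [r2c4∈{6}] r2c4 has the single candidate 6 ⇒ r2c4=6.
Step 32. [r3c1∈{7}] r3c1 is down to just 7, so r3c1=7.
Step 33. [r1c5∈{2}] only 2 remains possible at r1c5 ⇒ r1c5=2.
Step 34. [r3c3∈{3}] r3c3 has the single candidate 3, so r3c3=3.
Step 35. [r7c8∈{3}] r7c8 is down to just 3 ⇒ r7c8=3.
Step 36. [r3c7∈{1}] r3c7's peers cover all but 1, so r3c7=1.
Step 37. [r1c9∈{9}] r1c9 is down to just 9. So r1c9=9.
Step 38. [r6c6∈{9}] nothing but 9 survives at r6c6, so r6c6=9.
Step 39. [r4c2∈{4}] r4c2 has the single candidate 4. So r4c2=4.
Step 40. [r3c9∈{6}] r3c9 has the single candidate 6, so r3c9=6.
Step 41. [r4c6∈{3}] nothing but 3 survives at r4c6. So r4c6=3.
Step 42. [r6c7∈{4}] only 4 remains possible at r6c7. So r6c7=4.
Step 43. [r9c7∈{2}] nothing but 2 survives at r9c7. So r9c7=2.
Step 44. [r8c1∈{8}] only 8 remains possible at r8c1, so r8c1=8.
Step 45. [r4c3∈{2}] only 2 remains possible at r4c3, so r4c3=2.
Step 46. [r8c4∈{5}] nothing but 5 survives at r8c4, so r8c4=5.
Step 47. [r5c6∈{5}] r5c6 has the single candidate 5, so r5c6=5.
Step 48. [r5c5∈{4}] r5c5 has the single candidate 4 ⇒ r5c5=4.
Step 49. [r4c1∈{1}] r4c1 is down to just 1. So r4c1=1.
Step 50. [r9c9∈{8}] r9c9 is down to just 8, so r9c9=8.

Answer: 4 6 8 3 2 1 7 5 9 / 9 1 5 6 7 4 8 2 3 / 7 2 3 9 5 8 1 4 6 / 1 4 2 7 8 3 6 9 5 / 6 8 9 1 4 5 3 7 2 / 3 5 7 2 6 9 4 8 1 / 2 9 4 8 1 6 5 3 7 / 8 7 6 5 3 2 9 1 4 / 5 3 1 4 9 7 2 6 8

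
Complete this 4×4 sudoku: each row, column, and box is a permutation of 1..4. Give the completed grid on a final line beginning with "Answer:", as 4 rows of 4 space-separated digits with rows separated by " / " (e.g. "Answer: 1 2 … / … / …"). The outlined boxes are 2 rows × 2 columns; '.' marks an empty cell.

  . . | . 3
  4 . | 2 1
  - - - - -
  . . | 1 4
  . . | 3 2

Step 1. [r3c1∈{2,3}] in col 1, 3 fits only at r3c1, so r3c1=3.
Step 2. [r4c1∈{1}] r4c1 is down to just 1. So r4c1=1.
Step 3. [r1c1∈{2}] r1c1 is down to just 2, so r1c1=2.
Step 4. [r4c2∈{4}] only 4 remains possible at r4c2, so r4c2=4.
Step 5. [r2c2∈{3}] nothing but 3 survives at r2c2. So r2c2=3.
Step 6. [r1c2∈{1}] only 1 remains possible at r1c2, so r1c2=1.
Step 7. [r1c3∈{4}] only 4 remains possible at r1c3. So r1c3=4.
Step 8. [r3c2∈{2}] r3c2 is down to just 2. So r3c2=2.

Answer: 2 1 4 3 / 4 3 2 1 / 3 2 1 4 / 1 4 3 2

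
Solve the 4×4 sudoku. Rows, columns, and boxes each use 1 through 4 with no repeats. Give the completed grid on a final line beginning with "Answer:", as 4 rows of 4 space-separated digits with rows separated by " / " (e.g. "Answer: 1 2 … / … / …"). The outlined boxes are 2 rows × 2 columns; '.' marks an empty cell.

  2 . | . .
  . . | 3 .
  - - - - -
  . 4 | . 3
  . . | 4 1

Step 1. [r2c2∈{1}] nothing but 1 survives at r2c2, so r2c2=1.
Step 2. [r1c2∈{3}] only 3 remains possible at r1c2 ⇒ r1c2=3.
Step 3. [r1c4∈{4}] r1c4's peers cover all but 4. So r1c4=4.
Step 4. [r4c1∈{3}] r4c1 has the single candidate 3 ⇒ r4c1=3.
Step 5. [r2c1∈{4}] only 4 remains possible at r2c1, so r2c1=4.
Step 6. [r2c4∈{2}] nothing but 2 survives at r2c4, so r2c4=2.
Step 7. [r3c3∈{2}] nothing but 2 survives at r3c3, so r3c3=2.
Step 8. [r4c2∈{2}] only 2 remains possible at r4c2, so r4c2=2.
Step 9. [r3c1∈{1}] r3c1's peers cover all but 1. So r3c1=1.
Step 10. [r1c3∈{1}] r1c3 is down to just 1, so r1c3=1.

Answer: 2 3 1 4 / 4 1 3 2 / 1 4 2 3 / 3 2 4 1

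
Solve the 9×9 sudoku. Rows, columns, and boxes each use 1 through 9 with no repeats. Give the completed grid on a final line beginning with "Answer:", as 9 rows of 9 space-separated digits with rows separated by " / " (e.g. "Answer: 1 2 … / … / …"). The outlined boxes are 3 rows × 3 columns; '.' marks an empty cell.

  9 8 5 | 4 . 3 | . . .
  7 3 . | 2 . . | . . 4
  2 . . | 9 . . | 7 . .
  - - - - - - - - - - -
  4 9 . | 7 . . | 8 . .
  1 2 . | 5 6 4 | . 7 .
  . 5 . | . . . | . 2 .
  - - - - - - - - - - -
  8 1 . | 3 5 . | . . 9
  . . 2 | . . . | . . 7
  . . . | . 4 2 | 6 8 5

Step 1. [r4c6∈{1}] nothing but 1 survives at r4c6. So r4c6=1.
Step 2. [r5c9∈{3}] r5c9 is down to just 3. So r5c9=3.
Step 3. [r8c4∈{1,6,8}] r8c4 is the only open cell in col 4 admitting 6. So r8c4=6.
Step 4. [r7c3∈{4,6,7}] r7c3 is the only open cell in row 7 admitting 6 ⇒ r7c3=6.
Step 5. [r2c7∈{1,5,9}] 5 has one home in col 7: r2c7. So r2c7=5.
Step 6. [r4c3∈{3}] nothing but 3 survives at r4c3. So r4c3=3.
Step 7. [r3c2∈{4,6}] col 2 places 6 nowhere but r3c2 ⇒ r3c2=6.
Step 8. [r6c7∈{1,4,9}] across row 6, 4 lands solely at r6c7, so r6c7=4.
Step 9. [r3c9∈{1,8}] col 9 places 8 nowhere but r3c9. So r3c9=8.
Step 10. [r3c5∈{1}] r3c5's peers cover all but 1. So r3c5=1.
Step 11. [r8c7∈{1,3}] in col 7, 3 fits only at r8c7. So r8c7=3.
Step 12. [r1c7∈{1,2}] in col 7, 1 fits only at r1c7 ⇒ r1c7=1.
Step 13. [r1c8∈{6}] r1c8 is down to just 6, so r1c8=6.
Step 14. [r6c4∈{8}] r6c4 has the single candidate 8. So r6c4=8.
Step 15. [r2c5∈{8}] only 8 remains possible at r2c5 ⇒ r2c5=8.
Step 16. [r6c6∈{9}] r6c6 has the single candidate 9 ⇒ r6c6=9.
Step 17. [r6c9∈{1,6}] row 6 places 1 nowhere but r6c9 ⇒ r6c9=1.
Step 18. [r7c8∈{4}] r7c8 has the single candidate 4 ⇒ r7c8=4.
Step 19. [r6c3∈{7}] r6c3's peers cover all but 7. So r6c3=7.
Step 20. [r8c2∈{4}] r8c2's peers cover all but 4, so r8c2=4.
Step 21. [r2c3∈{1}] r2c3 is down to just 1, so r2c3=1.
Step 22. [r1c5∈{7}] only 7 remains possible at r1c5 ⇒ r1c5=7.
Step 23. [r4c8∈{5}] r4c8's peers cover all but 5. So r4c8=5.
Step 24. [r1c9∈{2}] nothing but 2 survives at r1c9. So r1c9=2.
Step 25. [r2c6∈{6}] r2c6 is down to just 6 ⇒ r2c6=6.
Step 26. [r8c1∈{5}] r8c1's peers cover all but 5. So r8c1=5.
Step 27. [r8c5∈{9}] r8c5 is down to just 9, so r8c5=9.
Step 28. [r7c7∈{2}] only 2 remains possible at r7c7 ⇒ r7c7=2.
Step 29. [r2c8∈{9}] nothing but 9 survives at r2c8. So r2c8=9.
Step 30. [r9c1∈{3}] only 3 remains possible at r9c1 ⇒ r9c1=3.
Step 31. [r7c6∈{7}] r7c6 has the single candidate 7. So r7c6=7.
Step 32. [r5c3∈{8}] r5c3 has the single candidate 8 ⇒ r5c3=8.
Step 33. [r9c2∈{7}] nothing but 7 survives at r9c2. So r9c2=7.
Step 34. [r6c1∈{6}] r6c1's peers cover all but 6. So r6c1=6.
Step 35. [r3c3∈{4}] only 4 remains possible at r3c3. So r3c3=4.
Step 36. [r5c7∈{9}] only 9 remains possible at r5c7, so r5c7=9.
Step 37. [r8c6∈{8}] r8c6 is down to just 8, so r8c6=8.
Step 38. [r4c5∈{2}] nothing but 2 survives at r4c5, so r4c5=2.
Step 39. [r9c4∈{1}] r9c4 has the single candidate 1, so r9c4=1.
Step 40. [r3c6∈{5}] r3c6 has the single candidate 5 ⇒ r3c6=5.
Step 41. [r6c5∈{3}] nothing but 3 survives at r6c5. So r6c5=3.
Step 42. [r8c8∈{1}] r8c8 is down to just 1, so r8c8=1.
Step 43. [r9c3∈{9}] nothing but 9 survives at r9c3. So r9c3=9.
Step 44. [r4c9∈{6}] r4c9 is down to just 6. So r4c9=6.
Step 45. [r3c8∈{3}] only 3 remains possible at r3c8, so r3c8=3.

Answer: 9 8 5 4 7 3 1 6 2 / 7 3 1 2 8 6 5 9 4 / 2 6 4 9 1 5 7 3 8 / 4 9 3 7 2 1 8 5 6 / 1 2 8 5 6 4 9 7 3 / 6 5 7 8 3 9 4 2 1 / 8 1 6 3 5 7 2 4 9 / 5 4 2 6 9 8 3 1 7 / 3 7 9 1 4 2 6 8 5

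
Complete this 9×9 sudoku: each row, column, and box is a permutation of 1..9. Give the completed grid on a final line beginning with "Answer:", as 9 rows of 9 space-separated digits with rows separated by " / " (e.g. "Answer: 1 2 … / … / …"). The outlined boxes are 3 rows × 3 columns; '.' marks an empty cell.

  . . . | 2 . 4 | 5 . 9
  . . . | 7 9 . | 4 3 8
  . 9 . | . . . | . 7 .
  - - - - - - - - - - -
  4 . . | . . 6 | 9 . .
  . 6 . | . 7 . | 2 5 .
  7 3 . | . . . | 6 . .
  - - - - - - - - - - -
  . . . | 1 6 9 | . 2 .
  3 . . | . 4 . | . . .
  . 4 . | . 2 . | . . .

Step 1. [r3c7∈{1}] nothing but 1 survives at r3c7, so r3c7=1.
Step 2. [r3c4∈{3,5,6,8}] 6 has one home in col 4: r3c4, so r3c4=6.
Step 3. [r6c8∈{1,4,8}] in col 8, 4 fits only at r6c8 ⇒ r6c8=4.
Step 4. [r6c9∈{1}] only 1 remains possible at r6c9 ⇒ r6c9=1.
Step 5. [r4c8∈{8}] r4c8's peers cover all but 8 ⇒ r4c8=8.
Step 6. [r5c9∈{3}] only 3 remains possible at r5c9 ⇒ r5c9=3.
Step 7. [r1c8∈{6}] r1c8 has the single candidate 6, so r1c8=6.
Step 8. [r3c3∈{2,3,4,5,8}] in row 3, 4 fits only at r3c3, so r3c3=4.
Step 9. [r1c3∈{1,3,7,8}] col 3 places 3 nowhere but r1c3 ⇒ r1c3=3.
Step 10. [r1c2∈{1,7,8}] row 1 places 7 nowhere but r1c2 ⇒ r1c2=7.
Step 11. [r4c9∈{7}] r4c9 has the single candidate 7. So r4c9=7.
Step 12. [r7c7∈{3,7,8}] 3 has one home in row 7: r7c7 ⇒ r7c7=3.
Step 13. [r7c3∈{5,7,8}] 7 has one home in row 7: r7c3. So r7c3=7.
Step 14. [r6c6∈{2,5,8}] col 6 places 2 nowhere but r6c6. So r6c6=2.
Step 15. [r5c4∈{4,8,9}] 4 has one home in row 5: r5c4 ⇒ r5c4=4.
Step 16. [r6c4∈{5,8,9}] 9 has one home in col 4: r6c4, so r6c4=9.
Step 17. [r7c9∈{4,5}] across row 7, 4 lands solely at r7c9 ⇒ r7c9=4.
Step 18. [r3c9∈{2}] only 2 remains possible at r3c9, so r3c9=2.
Step 19. [r2c1∈{1,2,5,6}] col 1 places 2 nowhere but r2c1, so r2c1=2.
Step 20. [r9c1∈{1,5,6,8,9}] across col 1, 6 lands solely at r9c1, so r9c1=6.
Step 21. [r9c9∈{5}] r9c9 is down to just 5. So r9c9=5.
Step 22. [r5c1∈{1,8,9}] col 1 places 9 nowhere but r5c1, so r5c1=9.
Step 23. [r1c1∈{1,8}] col 1 places 1 nowhere but r1c1 ⇒ r1c1=1.
Step 24. [r2c2∈{5}] r2c2's peers cover all but 5. So r2c2=5.
Step 25. [r4c5∈{1,3,5}] col 5 places 1 nowhere but r4c5, so r4c5=1.
Step 26. [r8c2∈{1,2,8}] in col 2, 1 fits only at r8c2 ⇒ r8c2=1.
Step 27. [r5c6∈{8}] nothing but 8 survives at r5c6, so r5c6=8.
Step 28. [r8c3∈{2,5,8,9}] r8c3 is the only open cell in row 8 admitting 2, so r8c3=2.
Step 29. [r6c5∈{5}] r6c5 has the single candidate 5. So r6c5=5.
Step 30. [r9c3∈{8,9}] 9 has one home in col 3: r9c3, so r9c3=9.
Step 31. [r3c5∈{3,8}] in col 5, 3 fits only at r3c5, so r3c5=3.
Step 32. [r9c6∈{3,7}] in col 6, 3 fits only at r9c6, so r9c6=3.
Step 33. [r8c4∈{5,8}] 5 has one home in col 4: r8c4, so r8c4=5.
Step 34. [r9c7∈{7,8}] row 9 places 7 nowhere but r9c7. So r9c7=7.
Step 35. [r3c1∈{8}] r3c1's peers cover all but 8. So r3c1=8.
Step 36. [r4c3∈{5}] r4c3 is down to just 5, so r4c3=5.
Step 37. [r8c8∈{9}] r8c8 has the single candidate 9. So r8c8=9.
Step 38. [r9c4∈{8}] r9c4 is down to just 8, so r9c4=8.
Step 39. [r9c8∈{1}] r9c8's peers cover all but 1, so r9c8=1.
Step 40. [r5c3∈{1}] nothing but 1 survives at r5c3. So r5c3=1.
Step 41. [r1c5∈{8}] r1c5 is down to just 8, so r1c5=8.
Step 42. [r2c6∈{1}] only 1 remains possible at r2c6. So r2c6=1.
Step 43. [r7c1∈{5}] r7c1 is down to just 5, so r7c1=5.
Step 44. [r4c4∈{3}] r4c4 has the single candidate 3, so r4c4=3.
Step 45. [r4c2∈{2}] r4c2 is down to just 2, so r4c2=2.
Step 46. [r6c3∈{8}] r6c3 has the single candidate 8. So r6c3=8.
Step 47. [r3c6∈{5}] only 5 remains possible at r3c6, so r3c6=5.
Step 48. [r8c7∈{8}] r8c7 is down to just 8, so r8c7=8.
Step 49. [r2c3∈{6}] r2c3 is down to just 6 ⇒ r2c3=6.
Step 50. [r8c9∈{6}] nothing but 6 survives at r8c9. So r8c9=6.
Step 51. [r8c6∈{7}] only 7 remains possible at r8c6 ⇒ r8c6=7.
Step 52. [r7c2∈{8}] r7c2's peers cover all but 8. So r7c2=8.

Answer: 1 7 3 2 8 4 5 6 9 / 2 5 6 7 9 1 4 3 8 / 8 9 4 6 3 5 1 7 2 / 4 2 5 3 1 6 9 8 7 / 9 6 1 4 7 8 2 5 3 / 7 3 8 9 5 2 6 4 1 / 5 8 7 1 6 9 3 2 4 / 3 1 2 5 4 7 8 9 6 / 6 4 9 8 2 3 7 1 5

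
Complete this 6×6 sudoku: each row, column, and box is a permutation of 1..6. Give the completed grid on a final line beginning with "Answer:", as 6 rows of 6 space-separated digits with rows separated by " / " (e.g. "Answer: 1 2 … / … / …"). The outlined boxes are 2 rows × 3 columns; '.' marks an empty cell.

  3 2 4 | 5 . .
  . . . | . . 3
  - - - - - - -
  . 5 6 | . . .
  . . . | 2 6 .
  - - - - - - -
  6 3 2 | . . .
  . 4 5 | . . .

Step 1. [r1c5∈{1}] r1c5 has the single candidate 1. So r1c5=1.
Step 2. [r6c1∈{1}] nothing but 1 survives at r6c1. So r6c1=1.
Step 3. [r4c6∈{1,4,5}] 5 has one home in row 4: r4c6, so r4c6=5.
Step 4. [r2c2∈{1,6}] r2c2 is the only open cell in col 2 admitting 6, so r2c2=6.
Step 5. [r2c4∈{4}] r2c4's peers cover all but 4 ⇒ r2c4=4.
Step 6. [r5c4∈{1}] r5c4 is down to just 1 ⇒ r5c4=1.
Step 7. [r3c4∈{3}] only 3 remains possible at r3c4 ⇒ r3c4=3.
Step 8. [r3c5∈{4}] nothing but 4 survives at r3c5, so r3c5=4.
Step 9. [r6c6∈{2,6}] in col 6, 2 fits only at r6c6. So r6c6=2.
Step 10. [r2c3∈{1}] r2c3 is down to just 1 ⇒ r2c3=1.
Step 11. [r5c6∈{4}] only 4 remains possible at r5c6 ⇒ r5c6=4.
Step 12. [r3c1∈{2}] r3c1's peers cover all but 2, so r3c1=2.
Step 13. [r2c1∈{5}] only 5 remains possible at r2c1, so r2c1=5.
Step 14. [r4c3∈{3}] r4c3's peers cover all but 3 ⇒ r4c3=3.
Step 15. [r3c6∈{1}] r3c6 has the single candidate 1 ⇒ r3c6=1.
Step 16. [r1c6∈{6}] only 6 remains possible at r1c6, so r1c6=6.
Step 17. [r4c1∈{4}] nothing but 4 survives at r4c1 ⇒ r4c1=4.
Step 18. [r6c4∈{6}] nothing but 6 survives at r6c4, so r6c4=6.
Step 19. [r5c5∈{5}] nothing but 5 survives at r5c5 ⇒ r5c5=5.
Step 20. [r2c5∈{2}] nothing but 2 survives at r2c5. So r2c5=2.
Step 21. [r6c5∈{3}] only 3 remains possible at r6c5, so r6c5=3.
Step 22. [r4c2∈{1}] only 1 remains possible at r4c2. So r4c2=1.

Answer: 3 2 4 5 1 6 / 5 6 1 4 2 3 / 2 5 6 3 4 1 / 4 1 3 2 6 5 / 6 3 2 1 5 4 / 1 4 5 6 3 2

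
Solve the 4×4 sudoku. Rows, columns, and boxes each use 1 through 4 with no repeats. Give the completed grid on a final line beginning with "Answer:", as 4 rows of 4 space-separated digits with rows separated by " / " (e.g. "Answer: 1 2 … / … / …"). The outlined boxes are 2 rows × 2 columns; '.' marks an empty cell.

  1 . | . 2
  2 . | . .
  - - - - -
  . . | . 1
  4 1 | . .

Step 1. [r2c4∈{3,4}] across col 4, 4 lands solely at r2c4, so r2c4=4.
Step 2. [r1c3∈{3}] r1c3's peers cover all but 3. So r1c3=3.
Step 3. [r3c2∈{2,3}] 2 has one home in col 2: r3c2, so r3c2=2.
Step 4. [r4c3∈{2}] only 2 remains possible at r4c3, so r4c3=2.
Step 5. [r1c2∈{4}] r1c2 is down to just 4. So r1c2=4.
Step 6. [r4c4∈{3}] r4c4 has the single candidate 3, so r4c4=3.
Step 7. [r2c3∈{1}] nothing but 1 survives at r2c3, so r2c3=1.
Step 8. [r3c3∈{4}] r3c3's peers cover all but 4. So r3c3=4.
Step 9. [r3c1∈{3}] nothing but 3 survives at r3c1, so r3c1=3.
Step 10. [r2c2∈{3}] r2c2 has the single candidate 3 ⇒ r2c2=3.

Answer: 1 4 3 2 / 2 3 1 4 / 3 2 4 1 / 4 1 2 3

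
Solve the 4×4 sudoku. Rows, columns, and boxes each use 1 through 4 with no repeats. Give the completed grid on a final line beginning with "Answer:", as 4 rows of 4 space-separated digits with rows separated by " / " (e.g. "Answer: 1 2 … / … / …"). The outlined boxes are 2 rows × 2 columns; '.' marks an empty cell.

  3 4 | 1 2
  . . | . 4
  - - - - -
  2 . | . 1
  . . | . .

Step 1. [r4c4∈{3}] r4c4's peers cover all but 3, so r4c4=3.
Step 2. [r2c1∈{1}] r2c1 has the single candidate 1, so r2c1=1.
Step 3. [r4c3∈{2,4}] in row 4, 2 fits only at r4c3. So r4c3=2.
Step 4. [r2c2∈{2}] r2c2's peers cover all but 2 ⇒ r2c2=2.
Step 5. [r2c3∈{3}] r2c3 is down to just 3 ⇒ r2c3=3.
Step 6. [r4c1∈{4}] nothing but 4 survives at r4c1, so r4c1=4.
Step 7. [r3c3∈{4}] r3c3's peers cover all but 4, so r3c3=4.
Step 8. [r4c2∈{1}] r4c2 has the single candidate 1, so r4c2=1.
Step 9. [r3c2∈{3}] r3c2 has the single candidate 3. So r3c2=3.

Answer: 3 4 1 2 / 1 2 3 4 / 2 3 4 1 / 4 1 2 3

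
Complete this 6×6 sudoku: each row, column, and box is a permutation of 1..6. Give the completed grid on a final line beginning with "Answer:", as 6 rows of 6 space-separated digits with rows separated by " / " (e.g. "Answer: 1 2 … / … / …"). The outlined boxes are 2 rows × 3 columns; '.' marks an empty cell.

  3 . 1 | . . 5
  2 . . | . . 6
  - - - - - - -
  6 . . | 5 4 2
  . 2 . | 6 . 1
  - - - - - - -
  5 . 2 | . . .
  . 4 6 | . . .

Step 1. [r5c2∈{1,3}] r5c2 is the only open cell in box 5 admitting 3. So r5c2=3.
Step 2. [r4c5∈{3}] r4c5 is down to just 3, so r4c5=3.
Step 3. [r2c4∈{1,3,4}] across row 2, 3 lands solely at r2c4. So r2c4=3.
Step 4. [r2c3∈{4,5}] across row 2, 4 lands solely at r2c3. So r2c3=4.
Step 5. [r1c4∈{2,4}] 4 has one home in row 1: r1c4 ⇒ r1c4=4.
Step 6. [r5c4∈{1}] nothing but 1 survives at r5c4 ⇒ r5c4=1.
Step 7. [r6c5∈{2,5}] across row 6, 5 lands solely at r6c5. So r6c5=5.
Step 8. [r5c6∈{4}] nothing but 4 survives at r5c6. So r5c6=4.
Step 9. [r1c5∈{2}] only 2 remains possible at r1c5. So r1c5=2.
Step 10. [r6c4∈{2}] r6c4 is down to just 2 ⇒ r6c4=2.
Step 11. [r4c3∈{5}] r4c3 has the single candidate 5 ⇒ r4c3=5.
Step 12. [r3c3∈{3}] nothing but 3 survives at r3c3. So r3c3=3.
Step 13. [r6c1∈{1}] r6c1 has the single candidate 1. So r6c1=1.
Step 14. [r2c5∈{1}] only 1 remains possible at r2c5. So r2c5=1.
Step 15. [r2c2∈{5}] r2c2 has the single candidate 5 ⇒ r2c2=5.
Step 16. [r6c6∈{3}] nothing but 3 survives at r6c6 ⇒ r6c6=3.
Step 17. [r1c2∈{6}] only 6 remains possible at r1c2 ⇒ r1c2=6.
Step 18. [r3c2∈{1}] r3c2's peers cover all but 1. So r3c2=1.
Step 19. [r4c1∈{4}] r4c1 has the single candidate 4. So r4c1=4.
Step 20. [r5c5∈{6}] r5c5 has the single candidate 6, so r5c5=6.

Answer: 3 6 1 4 2 5 / 2 5 4 3 1 6 / 6 1 3 5 4 2 / 4 2 5 6 3 1 / 5 3 2 1 6 4 / 1 4 6 2 5 3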